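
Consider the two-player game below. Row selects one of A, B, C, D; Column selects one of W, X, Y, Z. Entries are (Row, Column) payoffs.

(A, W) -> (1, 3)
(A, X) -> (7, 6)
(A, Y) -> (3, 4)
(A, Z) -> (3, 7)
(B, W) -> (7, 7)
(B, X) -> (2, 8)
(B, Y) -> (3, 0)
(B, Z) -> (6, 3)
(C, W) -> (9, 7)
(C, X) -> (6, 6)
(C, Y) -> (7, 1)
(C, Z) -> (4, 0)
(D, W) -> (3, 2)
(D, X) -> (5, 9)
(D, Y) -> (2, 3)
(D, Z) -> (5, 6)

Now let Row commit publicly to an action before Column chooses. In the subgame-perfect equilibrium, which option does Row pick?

Backward induction with Row moving first.
- A: BR = Z, leader payoff 3.
- B: BR = X, leader payoff 2.
- C: BR = W, leader payoff 9.
- D: BR = X, leader payoff 5.
Among 3, 2, 9, 5, the best is 9 at C. Subgame-perfect outcome: (C, W) with payoffs (9, 7).

C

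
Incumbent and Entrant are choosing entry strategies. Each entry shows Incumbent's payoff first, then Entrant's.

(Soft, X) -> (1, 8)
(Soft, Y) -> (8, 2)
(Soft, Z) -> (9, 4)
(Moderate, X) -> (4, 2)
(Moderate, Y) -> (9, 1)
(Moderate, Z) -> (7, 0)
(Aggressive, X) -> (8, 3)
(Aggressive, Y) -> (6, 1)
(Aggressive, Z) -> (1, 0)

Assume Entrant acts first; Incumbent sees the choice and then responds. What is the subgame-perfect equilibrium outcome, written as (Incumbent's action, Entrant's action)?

(Soft, Z)

Work backward from Incumbent's decision.
- X: Incumbent compares 1, 4, 8 and picks Aggressive; Entrant would get 3.
- Y: Incumbent compares 8, 9, 6 and picks Moderate; Entrant would get 1.
- Z: Incumbent compares 9, 7, 1 and picks Soft; Entrant would get 4.
Entrant's induced payoffs are 3, 1, 4, so Entrant commits to Z. Subgame-perfect outcome: (Soft, Z) with payoffs (9, 4).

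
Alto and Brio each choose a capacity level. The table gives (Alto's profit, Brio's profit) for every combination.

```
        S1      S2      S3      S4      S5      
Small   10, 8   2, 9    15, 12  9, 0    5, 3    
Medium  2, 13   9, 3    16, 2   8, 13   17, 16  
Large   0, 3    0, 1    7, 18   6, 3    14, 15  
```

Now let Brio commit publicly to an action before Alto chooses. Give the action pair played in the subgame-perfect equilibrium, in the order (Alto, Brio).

Work backward from Alto's decision.
- S1: BR = Small, leader payoff 8.
- S2: BR = Medium, leader payoff 3.
- S3: BR = Medium, leader payoff 2.
- S4: BR = Small, leader payoff 0.
- S5: BR = Medium, leader payoff 16.
Among 8, 3, 2, 0, 16, the best is 16 at S5. Subgame-perfect outcome: (Medium, S5) with payoffs (17, 16).

(Medium, S5)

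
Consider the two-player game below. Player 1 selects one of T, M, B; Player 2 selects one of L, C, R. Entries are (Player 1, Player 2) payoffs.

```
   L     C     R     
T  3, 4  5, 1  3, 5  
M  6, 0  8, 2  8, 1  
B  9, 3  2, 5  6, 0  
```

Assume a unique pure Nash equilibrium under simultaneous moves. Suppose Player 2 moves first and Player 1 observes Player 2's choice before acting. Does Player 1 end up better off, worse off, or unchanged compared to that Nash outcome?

better off

Solve by backward induction (Player 2 leads).
- L: Player 1 compares 3, 6, 9 and picks B; Player 2 would get 3.
- C: Player 1 compares 5, 8, 2 and picks M; Player 2 would get 2.
- R: Player 1 compares 3, 8, 6 and picks M; Player 2 would get 1.
Player 2's induced payoffs are 3, 2, 1, so Player 2 commits to L. Subgame-perfect outcome: (B, L) with payoffs (9, 3).
Now find the simultaneous Nash equilibrium.
Player 1's best replies: L→B; C→M; R→M.
Player 2's best replies: T→R; M→C; B→C.
Only (M, C) has each player best-responding; Nash payoffs (8, 2).
Player 1 earns 9 sequentially versus 8 at the Nash outcome: better off.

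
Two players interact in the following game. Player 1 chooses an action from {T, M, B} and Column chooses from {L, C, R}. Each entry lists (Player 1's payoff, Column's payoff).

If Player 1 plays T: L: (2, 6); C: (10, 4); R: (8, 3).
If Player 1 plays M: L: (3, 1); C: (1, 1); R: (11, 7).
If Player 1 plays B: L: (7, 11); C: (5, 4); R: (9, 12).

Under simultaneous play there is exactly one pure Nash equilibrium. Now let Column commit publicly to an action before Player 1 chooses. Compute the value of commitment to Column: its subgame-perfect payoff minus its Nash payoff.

Work backward from Player 1's decision.
- L: Player 1 compares 2, 3, 7 and picks B; Column would get 11.
- C: Player 1 compares 10, 1, 5 and picks T; Column would get 4.
- R: Player 1 compares 8, 11, 9 and picks M; Column would get 7.
Column's induced payoffs are 11, 4, 7, so Column commits to L. Subgame-perfect outcome: (B, L) with payoffs (7, 11).
For the simultaneous game, intersect best replies.
Player 1's best replies: L→B; C→T; R→M.
Column's best replies: T→L; M→R; B→R.
The unique mutual best reply is (M, R), giving (11, 7).
Column's commitment gain: 11 − 7 = 4.

4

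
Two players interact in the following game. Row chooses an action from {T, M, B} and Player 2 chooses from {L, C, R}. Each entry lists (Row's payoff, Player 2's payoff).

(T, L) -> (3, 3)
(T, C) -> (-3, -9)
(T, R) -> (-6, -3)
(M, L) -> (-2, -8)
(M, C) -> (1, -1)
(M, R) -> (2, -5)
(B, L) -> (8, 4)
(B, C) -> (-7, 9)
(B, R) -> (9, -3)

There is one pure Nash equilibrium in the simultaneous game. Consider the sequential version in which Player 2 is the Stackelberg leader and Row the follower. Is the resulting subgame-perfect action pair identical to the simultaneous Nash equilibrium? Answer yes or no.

Work backward from Row's decision.
- L: BR = B, leader payoff 4.
- C: BR = M, leader payoff -1.
- R: BR = B, leader payoff -3.
Player 2's induced payoffs are 4, -1, -3, so Player 2 commits to L. Subgame-perfect outcome: (B, L) with payoffs (8, 4).
For the simultaneous game, intersect best replies.
Row's best replies: L→B; C→M; R→B.
Player 2's best replies: T→L; M→C; B→C.
Only (M, C) has each player best-responding; Nash payoffs (1, -1).
Sequential outcome (B, L) differs from the Nash profile (M, C).

no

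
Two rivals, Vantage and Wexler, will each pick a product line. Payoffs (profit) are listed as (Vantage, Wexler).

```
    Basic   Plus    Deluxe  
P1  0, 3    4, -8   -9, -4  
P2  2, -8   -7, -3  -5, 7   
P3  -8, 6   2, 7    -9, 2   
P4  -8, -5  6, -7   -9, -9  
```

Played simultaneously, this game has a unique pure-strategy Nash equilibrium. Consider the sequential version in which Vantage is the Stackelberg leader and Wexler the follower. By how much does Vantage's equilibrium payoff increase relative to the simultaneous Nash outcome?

Solve by backward induction (Vantage leads).
- P1 → Wexler plays Basic (best of 3, -8, -4); Vantage gets 0.
- P2 → Wexler plays Deluxe (best of -8, -3, 7); Vantage gets -5.
- P3 → Wexler plays Plus (best of 6, 7, 2); Vantage gets 2.
- P4 → Wexler plays Basic (best of -5, -7, -9); Vantage gets -8.
Vantage's induced payoffs are 0, -5, 2, -8, so Vantage commits to P3. Subgame-perfect outcome: (P3, Plus) with payoffs (2, 7).
Now find the simultaneous Nash equilibrium.
Vantage's best replies: Basic→P2; Plus→P4; Deluxe→P2.
Wexler's best replies: P1→Basic; P2→Deluxe; P3→Plus; P4→Basic.
Only (P2, Deluxe) has each player best-responding; Nash payoffs (-5, 7).
Vantage's commitment gain: 2 − -5 = 7.

7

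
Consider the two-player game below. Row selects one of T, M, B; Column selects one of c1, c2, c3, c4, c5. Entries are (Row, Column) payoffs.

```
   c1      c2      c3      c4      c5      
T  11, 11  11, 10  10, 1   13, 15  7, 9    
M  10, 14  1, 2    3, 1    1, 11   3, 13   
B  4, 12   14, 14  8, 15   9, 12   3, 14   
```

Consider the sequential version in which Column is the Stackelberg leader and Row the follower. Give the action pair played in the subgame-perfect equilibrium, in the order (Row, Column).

Solve by backward induction (Column leads).
- c1: BR = T, leader payoff 11.
- c2: BR = B, leader payoff 14.
- c3: BR = T, leader payoff 1.
- c4: BR = T, leader payoff 15.
- c5: BR = T, leader payoff 9.
Maximizing over 11, 14, 1, 15, 9, Column chooses c4. Subgame-perfect outcome: (T, c4) with payoffs (13, 15).

(T, c4)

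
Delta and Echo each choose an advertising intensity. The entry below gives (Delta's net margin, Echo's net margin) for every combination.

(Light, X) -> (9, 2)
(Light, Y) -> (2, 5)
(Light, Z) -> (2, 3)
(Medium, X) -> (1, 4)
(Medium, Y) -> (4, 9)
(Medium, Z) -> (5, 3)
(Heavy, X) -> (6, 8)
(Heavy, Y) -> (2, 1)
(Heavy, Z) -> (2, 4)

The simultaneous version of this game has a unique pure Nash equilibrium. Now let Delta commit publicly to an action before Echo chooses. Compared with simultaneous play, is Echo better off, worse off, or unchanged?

worse off

Solve by backward induction (Delta leads).
- Light: Echo compares 2, 5, 3 and picks Y; Delta would get 2.
- Medium: Echo compares 4, 9, 3 and picks Y; Delta would get 4.
- Heavy: Echo compares 8, 1, 4 and picks X; Delta would get 6.
Maximizing over 2, 4, 6, Delta chooses Heavy. Subgame-perfect outcome: (Heavy, X) with payoffs (6, 8).
Under simultaneous play:
Delta's best replies: X→Light; Y→Medium; Z→Medium.
Echo's best replies: Light→Y; Medium→Y; Heavy→X.
Only (Medium, Y) has each player best-responding; Nash payoffs (4, 9).
Echo earns 8 sequentially versus 9 at the Nash outcome: worse off.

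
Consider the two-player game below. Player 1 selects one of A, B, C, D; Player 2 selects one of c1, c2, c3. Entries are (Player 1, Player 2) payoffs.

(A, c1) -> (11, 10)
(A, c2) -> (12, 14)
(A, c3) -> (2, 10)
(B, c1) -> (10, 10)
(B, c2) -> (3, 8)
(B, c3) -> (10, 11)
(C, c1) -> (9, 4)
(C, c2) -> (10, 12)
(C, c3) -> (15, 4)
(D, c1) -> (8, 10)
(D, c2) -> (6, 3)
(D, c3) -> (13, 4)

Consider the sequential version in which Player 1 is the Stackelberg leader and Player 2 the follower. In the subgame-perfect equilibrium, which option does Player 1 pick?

Backward induction with Player 1 moving first.
- A: BR = c2, leader payoff 12.
- B: BR = c3, leader payoff 10.
- C: BR = c2, leader payoff 10.
- D: BR = c1, leader payoff 8.
Among 12, 10, 10, 8, the best is 12 at A. Subgame-perfect outcome: (A, c2) with payoffs (12, 14).

A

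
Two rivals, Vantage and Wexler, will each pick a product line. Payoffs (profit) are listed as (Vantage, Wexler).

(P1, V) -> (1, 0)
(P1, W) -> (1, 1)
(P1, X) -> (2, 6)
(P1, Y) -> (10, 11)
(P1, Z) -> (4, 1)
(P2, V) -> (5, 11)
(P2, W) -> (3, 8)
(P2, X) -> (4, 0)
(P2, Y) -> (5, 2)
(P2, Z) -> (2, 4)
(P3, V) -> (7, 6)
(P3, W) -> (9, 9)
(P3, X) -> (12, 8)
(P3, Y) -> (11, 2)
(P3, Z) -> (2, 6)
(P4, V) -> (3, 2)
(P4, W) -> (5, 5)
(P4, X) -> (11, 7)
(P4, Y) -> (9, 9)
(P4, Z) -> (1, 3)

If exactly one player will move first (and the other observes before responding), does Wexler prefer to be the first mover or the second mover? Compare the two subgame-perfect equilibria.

second

If Vantage leads: Wexler's best replies are P1→Y, P2→V, P3→W, P4→Y; Vantage's induced payoffs 10, 5, 9, 9; outcome (P1, Y), payoffs (10, 11).
If Wexler leads: Vantage's best replies are V→P3, W→P3, X→P3, Y→P3, Z→P1; Wexler's induced payoffs 6, 9, 8, 2, 1; outcome (P3, W), payoffs (9, 9).
Wexler gets 9 moving first and 11 moving second, so Wexler prefers to move second.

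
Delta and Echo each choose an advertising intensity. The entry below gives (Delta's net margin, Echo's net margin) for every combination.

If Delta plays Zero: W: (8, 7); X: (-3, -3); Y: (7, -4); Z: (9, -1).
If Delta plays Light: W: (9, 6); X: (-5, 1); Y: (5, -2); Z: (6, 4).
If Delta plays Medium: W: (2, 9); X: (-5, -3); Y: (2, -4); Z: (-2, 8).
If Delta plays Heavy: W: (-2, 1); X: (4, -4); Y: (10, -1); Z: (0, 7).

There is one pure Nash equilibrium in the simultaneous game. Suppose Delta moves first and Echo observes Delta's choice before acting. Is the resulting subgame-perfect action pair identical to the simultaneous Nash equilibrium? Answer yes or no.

yes

Solve by backward induction (Delta leads).
- Zero → Echo plays W (best of 7, -3, -4, -1); Delta gets 8.
- Light → Echo plays W (best of 6, 1, -2, 4); Delta gets 9.
- Medium → Echo plays W (best of 9, -3, -4, 8); Delta gets 2.
- Heavy → Echo plays Z (best of 1, -4, -1, 7); Delta gets 0.
Delta's induced payoffs are 8, 9, 2, 0, so Delta commits to Light. Subgame-perfect outcome: (Light, W) with payoffs (9, 6).
Now find the simultaneous Nash equilibrium.
Delta's best replies: W→Light; X→Heavy; Y→Heavy; Z→Zero.
Echo's best replies: Zero→W; Light→W; Medium→W; Heavy→Z.
Only (Light, W) has each player best-responding; Nash payoffs (9, 6).
Sequential outcome (Light, W) coincides with the Nash profile (Light, W).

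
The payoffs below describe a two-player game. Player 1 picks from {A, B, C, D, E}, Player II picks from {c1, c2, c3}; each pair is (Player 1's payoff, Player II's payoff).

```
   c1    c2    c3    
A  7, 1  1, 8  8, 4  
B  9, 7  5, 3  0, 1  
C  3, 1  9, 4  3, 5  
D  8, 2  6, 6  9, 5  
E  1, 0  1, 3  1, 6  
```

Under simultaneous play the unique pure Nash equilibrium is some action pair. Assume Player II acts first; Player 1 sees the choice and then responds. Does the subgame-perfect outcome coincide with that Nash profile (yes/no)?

Player 1 best-responds to each possible Player II move:
- c1 → Player 1 plays B (best of 7, 9, 3, 8, 1); Player II gets 7.
- c2 → Player 1 plays C (best of 1, 5, 9, 6, 1); Player II gets 4.
- c3 → Player 1 plays D (best of 8, 0, 3, 9, 1); Player II gets 5.
Player II's induced payoffs are 7, 4, 5, so Player II commits to c1. Subgame-perfect outcome: (B, c1) with payoffs (9, 7).
Now find the simultaneous Nash equilibrium.
Player 1's best replies: c1→B; c2→C; c3→D.
Player II's best replies: A→c2; B→c1; C→c3; D→c2; E→c3.
Only (B, c1) has each player best-responding; Nash payoffs (9, 7).
Sequential outcome (B, c1) coincides with the Nash profile (B, c1).

yes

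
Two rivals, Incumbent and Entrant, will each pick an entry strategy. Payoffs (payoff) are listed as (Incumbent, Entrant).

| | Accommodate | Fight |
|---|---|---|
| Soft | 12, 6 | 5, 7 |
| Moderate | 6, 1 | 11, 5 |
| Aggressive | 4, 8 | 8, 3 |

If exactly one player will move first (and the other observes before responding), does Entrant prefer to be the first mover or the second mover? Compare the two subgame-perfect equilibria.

first

If Incumbent leads: Entrant's best replies are Soft→Fight, Moderate→Fight, Aggressive→Accommodate; Incumbent's induced payoffs 5, 11, 4; outcome (Moderate, Fight), payoffs (11, 5).
If Entrant leads: Incumbent's best replies are Accommodate→Soft, Fight→Moderate; Entrant's induced payoffs 6, 5; outcome (Soft, Accommodate), payoffs (12, 6).
Entrant gets 6 moving first and 5 moving second, so Entrant prefers to move first.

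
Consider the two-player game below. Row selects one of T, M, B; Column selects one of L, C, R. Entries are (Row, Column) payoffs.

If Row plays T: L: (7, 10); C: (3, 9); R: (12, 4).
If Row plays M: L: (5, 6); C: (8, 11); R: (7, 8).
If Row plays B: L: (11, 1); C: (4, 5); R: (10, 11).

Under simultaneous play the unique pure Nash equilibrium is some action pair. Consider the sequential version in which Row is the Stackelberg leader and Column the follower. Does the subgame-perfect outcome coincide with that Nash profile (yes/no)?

no

Column best-responds to each possible Row move:
- T: Column compares 10, 9, 4 and picks L; Row would get 7.
- M: Column compares 6, 11, 8 and picks C; Row would get 8.
- B: Column compares 1, 5, 11 and picks R; Row would get 10.
Maximizing over 7, 8, 10, Row chooses B. Subgame-perfect outcome: (B, R) with payoffs (10, 11).
Now find the simultaneous Nash equilibrium.
Row's best replies: L→B; C→M; R→T.
Column's best replies: T→L; M→C; B→R.
Only (M, C) has each player best-responding; Nash payoffs (8, 11).
Sequential outcome (B, R) differs from the Nash profile (M, C).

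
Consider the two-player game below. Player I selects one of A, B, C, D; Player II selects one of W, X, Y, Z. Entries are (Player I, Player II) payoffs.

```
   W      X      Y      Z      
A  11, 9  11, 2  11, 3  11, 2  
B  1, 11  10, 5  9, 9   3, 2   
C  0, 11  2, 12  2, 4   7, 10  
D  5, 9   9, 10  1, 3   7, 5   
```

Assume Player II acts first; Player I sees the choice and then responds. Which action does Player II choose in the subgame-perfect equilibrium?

W

Backward induction with Player II moving first.
- W: BR = A, leader payoff 9.
- X: BR = A, leader payoff 2.
- Y: BR = A, leader payoff 3.
- Z: BR = A, leader payoff 2.
Player II's induced payoffs are 9, 2, 3, 2, so Player II commits to W. Subgame-perfect outcome: (A, W) with payoffs (11, 9).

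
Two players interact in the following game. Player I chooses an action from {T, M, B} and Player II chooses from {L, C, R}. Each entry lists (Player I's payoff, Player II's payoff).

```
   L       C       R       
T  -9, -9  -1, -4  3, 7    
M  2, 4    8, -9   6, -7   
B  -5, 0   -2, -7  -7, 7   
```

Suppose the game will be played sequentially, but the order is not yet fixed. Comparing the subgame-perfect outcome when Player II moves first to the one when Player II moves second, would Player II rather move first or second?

second

If Player I leads: Player II's best replies are T→R, M→L, B→R; Player I's induced payoffs 3, 2, -7; outcome (T, R), payoffs (3, 7).
If Player II leads: Player I's best replies are L→M, C→M, R→M; Player II's induced payoffs 4, -9, -7; outcome (M, L), payoffs (2, 4).
Player II gets 4 moving first and 7 moving second, so Player II prefers to move second.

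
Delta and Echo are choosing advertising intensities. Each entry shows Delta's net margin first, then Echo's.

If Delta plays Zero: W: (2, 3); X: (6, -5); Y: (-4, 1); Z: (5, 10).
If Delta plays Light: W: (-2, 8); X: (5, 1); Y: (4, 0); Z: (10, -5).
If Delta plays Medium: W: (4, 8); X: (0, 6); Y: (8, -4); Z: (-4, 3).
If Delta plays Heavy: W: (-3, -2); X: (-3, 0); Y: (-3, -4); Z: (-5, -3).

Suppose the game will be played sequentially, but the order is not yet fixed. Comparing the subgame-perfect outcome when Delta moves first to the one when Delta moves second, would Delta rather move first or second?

If Delta leads: Echo's best replies are Zero→Z, Light→W, Medium→W, Heavy→X; Delta's induced payoffs 5, -2, 4, -3; outcome (Zero, Z), payoffs (5, 10).
If Echo leads: Delta's best replies are W→Medium, X→Zero, Y→Medium, Z→Light; Echo's induced payoffs 8, -5, -4, -5; outcome (Medium, W), payoffs (4, 8).
Delta gets 5 moving first and 4 moving second, so Delta prefers to move first.

first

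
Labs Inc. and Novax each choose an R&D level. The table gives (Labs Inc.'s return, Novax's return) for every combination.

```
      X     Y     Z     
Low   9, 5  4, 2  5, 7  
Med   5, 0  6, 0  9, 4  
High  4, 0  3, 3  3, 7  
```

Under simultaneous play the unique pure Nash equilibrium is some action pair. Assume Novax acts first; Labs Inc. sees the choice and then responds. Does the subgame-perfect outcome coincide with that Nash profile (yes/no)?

Solve by backward induction (Novax leads).
- X: BR = Low, leader payoff 5.
- Y: BR = Med, leader payoff 0.
- Z: BR = Med, leader payoff 4.
Maximizing over 5, 0, 4, Novax chooses X. Subgame-perfect outcome: (Low, X) with payoffs (9, 5).
Under simultaneous play:
Labs Inc.'s best replies: X→Low; Y→Med; Z→Med.
Novax's best replies: Low→Z; Med→Z; High→Z.
The unique mutual best reply is (Med, Z), giving (9, 4).
Sequential outcome (Low, X) differs from the Nash profile (Med, Z).

no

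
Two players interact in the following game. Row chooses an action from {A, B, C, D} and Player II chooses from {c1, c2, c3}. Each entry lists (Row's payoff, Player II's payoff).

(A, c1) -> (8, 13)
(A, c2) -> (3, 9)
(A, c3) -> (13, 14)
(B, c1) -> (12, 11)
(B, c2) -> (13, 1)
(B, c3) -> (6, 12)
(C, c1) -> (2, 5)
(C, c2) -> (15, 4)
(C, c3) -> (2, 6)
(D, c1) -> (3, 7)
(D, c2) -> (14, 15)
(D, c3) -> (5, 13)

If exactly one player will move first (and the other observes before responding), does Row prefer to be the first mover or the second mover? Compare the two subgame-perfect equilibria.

If Row leads: Player II's best replies are A→c3, B→c3, C→c3, D→c2; Row's induced payoffs 13, 6, 2, 14; outcome (D, c2), payoffs (14, 15).
If Player II leads: Row's best replies are c1→B, c2→C, c3→A; Player II's induced payoffs 11, 4, 14; outcome (A, c3), payoffs (13, 14).
Row gets 14 moving first and 13 moving second, so Row prefers to move first.

first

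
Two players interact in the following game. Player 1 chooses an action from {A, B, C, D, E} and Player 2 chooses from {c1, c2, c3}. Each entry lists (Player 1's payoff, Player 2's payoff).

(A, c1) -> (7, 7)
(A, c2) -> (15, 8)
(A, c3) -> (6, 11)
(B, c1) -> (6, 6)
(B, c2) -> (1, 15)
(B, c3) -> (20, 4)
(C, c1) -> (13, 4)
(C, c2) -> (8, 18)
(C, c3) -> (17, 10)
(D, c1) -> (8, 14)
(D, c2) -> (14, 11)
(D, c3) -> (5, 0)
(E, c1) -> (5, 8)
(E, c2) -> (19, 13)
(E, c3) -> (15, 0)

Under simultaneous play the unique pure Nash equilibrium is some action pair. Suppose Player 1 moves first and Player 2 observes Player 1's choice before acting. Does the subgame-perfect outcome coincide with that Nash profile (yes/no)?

yes

Solve by backward induction (Player 1 leads).
- A: Player 2 compares 7, 8, 11 and picks c3; Player 1 would get 6.
- B: Player 2 compares 6, 15, 4 and picks c2; Player 1 would get 1.
- C: Player 2 compares 4, 18, 10 and picks c2; Player 1 would get 8.
- D: Player 2 compares 14, 11, 0 and picks c1; Player 1 would get 8.
- E: Player 2 compares 8, 13, 0 and picks c2; Player 1 would get 19.
Among 6, 1, 8, 8, 19, the best is 19 at E. Subgame-perfect outcome: (E, c2) with payoffs (19, 13).
Now find the simultaneous Nash equilibrium.
Player 1's best replies: c1→C; c2→E; c3→B.
Player 2's best replies: A→c3; B→c2; C→c2; D→c1; E→c2.
The unique mutual best reply is (E, c2), giving (19, 13).
Sequential outcome (E, c2) coincides with the Nash profile (E, c2).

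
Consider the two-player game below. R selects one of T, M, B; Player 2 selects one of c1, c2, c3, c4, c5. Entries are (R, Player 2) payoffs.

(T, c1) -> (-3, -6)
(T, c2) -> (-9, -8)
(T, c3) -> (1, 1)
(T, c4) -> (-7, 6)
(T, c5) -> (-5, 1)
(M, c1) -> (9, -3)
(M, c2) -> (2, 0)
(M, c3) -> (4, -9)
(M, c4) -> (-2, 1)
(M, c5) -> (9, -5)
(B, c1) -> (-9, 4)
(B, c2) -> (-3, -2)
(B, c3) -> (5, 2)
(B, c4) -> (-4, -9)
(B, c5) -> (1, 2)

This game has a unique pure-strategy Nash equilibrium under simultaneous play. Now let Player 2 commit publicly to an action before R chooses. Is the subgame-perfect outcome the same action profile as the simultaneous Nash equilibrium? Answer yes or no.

no

Backward induction with Player 2 moving first.
- c1: BR = M, leader payoff -3.
- c2: BR = M, leader payoff 0.
- c3: BR = B, leader payoff 2.
- c4: BR = M, leader payoff 1.
- c5: BR = M, leader payoff -5.
Player 2's induced payoffs are -3, 0, 2, 1, -5, so Player 2 commits to c3. Subgame-perfect outcome: (B, c3) with payoffs (5, 2).
Under simultaneous play:
R's best replies: c1→M; c2→M; c3→B; c4→M; c5→M.
Player 2's best replies: T→c4; M→c4; B→c1.
Only (M, c4) has each player best-responding; Nash payoffs (-2, 1).
Sequential outcome (B, c3) differs from the Nash profile (M, c4).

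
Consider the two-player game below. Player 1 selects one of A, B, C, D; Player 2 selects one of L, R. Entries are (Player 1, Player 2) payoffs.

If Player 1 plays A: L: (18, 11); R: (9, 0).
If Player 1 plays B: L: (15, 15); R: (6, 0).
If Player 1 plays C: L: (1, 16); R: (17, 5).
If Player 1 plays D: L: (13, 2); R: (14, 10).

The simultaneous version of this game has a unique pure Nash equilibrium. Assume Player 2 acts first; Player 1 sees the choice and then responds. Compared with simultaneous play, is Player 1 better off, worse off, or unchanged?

Backward induction with Player 2 moving first.
- L: Player 1 compares 18, 15, 1, 13 and picks A; Player 2 would get 11.
- R: Player 1 compares 9, 6, 17, 14 and picks C; Player 2 would get 5.
Player 2's induced payoffs are 11, 5, so Player 2 commits to L. Subgame-perfect outcome: (A, L) with payoffs (18, 11).
Now find the simultaneous Nash equilibrium.
Player 1's best replies: L→A; R→C.
Player 2's best replies: A→L; B→L; C→L; D→R.
The unique mutual best reply is (A, L), giving (18, 11).
Player 1 earns 18 sequentially versus 18 at the Nash outcome: unchanged.

unchanged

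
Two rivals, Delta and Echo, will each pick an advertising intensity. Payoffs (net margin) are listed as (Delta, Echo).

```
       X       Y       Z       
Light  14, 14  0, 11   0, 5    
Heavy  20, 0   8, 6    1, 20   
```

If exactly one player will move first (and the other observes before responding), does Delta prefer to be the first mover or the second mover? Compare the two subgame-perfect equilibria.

first

If Delta leads: Echo's best replies are Light→X, Heavy→Z; Delta's induced payoffs 14, 1; outcome (Light, X), payoffs (14, 14).
If Echo leads: Delta's best replies are X→Heavy, Y→Heavy, Z→Heavy; Echo's induced payoffs 0, 6, 20; outcome (Heavy, Z), payoffs (1, 20).
Delta gets 14 moving first and 1 moving second, so Delta prefers to move first.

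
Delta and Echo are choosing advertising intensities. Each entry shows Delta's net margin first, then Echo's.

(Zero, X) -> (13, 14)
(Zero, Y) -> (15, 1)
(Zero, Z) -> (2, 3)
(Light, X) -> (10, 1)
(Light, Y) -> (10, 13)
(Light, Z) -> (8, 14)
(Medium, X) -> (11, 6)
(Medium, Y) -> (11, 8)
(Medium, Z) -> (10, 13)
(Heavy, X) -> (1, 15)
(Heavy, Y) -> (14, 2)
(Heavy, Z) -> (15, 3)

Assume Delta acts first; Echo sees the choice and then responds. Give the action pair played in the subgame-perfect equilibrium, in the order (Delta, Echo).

Solve by backward induction (Delta leads).
- Zero: Echo compares 14, 1, 3 and picks X; Delta would get 13.
- Light: Echo compares 1, 13, 14 and picks Z; Delta would get 8.
- Medium: Echo compares 6, 8, 13 and picks Z; Delta would get 10.
- Heavy: Echo compares 15, 2, 3 and picks X; Delta would get 1.
Delta's induced payoffs are 13, 8, 10, 1, so Delta commits to Zero. Subgame-perfect outcome: (Zero, X) with payoffs (13, 14).

(Zero, X)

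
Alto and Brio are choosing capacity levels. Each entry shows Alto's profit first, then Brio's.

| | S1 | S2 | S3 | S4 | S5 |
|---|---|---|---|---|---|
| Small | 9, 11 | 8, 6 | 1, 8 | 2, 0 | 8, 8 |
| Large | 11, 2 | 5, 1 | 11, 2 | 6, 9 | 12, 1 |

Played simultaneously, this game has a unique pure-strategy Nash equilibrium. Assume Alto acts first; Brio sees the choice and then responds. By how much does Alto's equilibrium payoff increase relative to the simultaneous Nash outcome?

3

Work backward from Brio's decision.
- Small → Brio plays S1 (best of 11, 6, 8, 0, 8); Alto gets 9.
- Large → Brio plays S4 (best of 2, 1, 2, 9, 1); Alto gets 6.
Among 9, 6, the best is 9 at Small. Subgame-perfect outcome: (Small, S1) with payoffs (9, 11).
For the simultaneous game, intersect best replies.
Alto's best replies: S1→Large; S2→Small; S3→Large; S4→Large; S5→Large.
Brio's best replies: Small→S1; Large→S4.
Only (Large, S4) has each player best-responding; Nash payoffs (6, 9).
Alto's commitment gain: 9 − 6 = 3.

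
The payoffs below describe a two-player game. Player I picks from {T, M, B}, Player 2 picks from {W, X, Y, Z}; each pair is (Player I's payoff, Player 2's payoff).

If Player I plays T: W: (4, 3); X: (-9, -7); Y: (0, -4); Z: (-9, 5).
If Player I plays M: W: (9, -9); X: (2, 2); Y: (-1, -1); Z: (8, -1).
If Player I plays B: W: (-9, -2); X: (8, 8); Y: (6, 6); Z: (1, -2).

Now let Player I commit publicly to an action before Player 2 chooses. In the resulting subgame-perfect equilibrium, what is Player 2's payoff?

8

Work backward from Player 2's decision.
- T: Player 2 compares 3, -7, -4, 5 and picks Z; Player I would get -9.
- M: Player 2 compares -9, 2, -1, -1 and picks X; Player I would get 2.
- B: Player 2 compares -2, 8, 6, -2 and picks X; Player I would get 8.
Player I's induced payoffs are -9, 2, 8, so Player I commits to B. Subgame-perfect outcome: (B, X) with payoffs (8, 8).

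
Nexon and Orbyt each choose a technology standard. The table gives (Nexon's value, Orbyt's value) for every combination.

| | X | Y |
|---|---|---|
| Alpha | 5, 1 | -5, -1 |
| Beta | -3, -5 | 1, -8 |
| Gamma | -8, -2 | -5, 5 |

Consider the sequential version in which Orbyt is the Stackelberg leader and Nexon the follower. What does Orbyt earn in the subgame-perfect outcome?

1

Backward induction with Orbyt moving first.
- X → Nexon plays Alpha (best of 5, -3, -8); Orbyt gets 1.
- Y → Nexon plays Beta (best of -5, 1, -5); Orbyt gets -8.
Maximizing over 1, -8, Orbyt chooses X. Subgame-perfect outcome: (Alpha, X) with payoffs (5, 1).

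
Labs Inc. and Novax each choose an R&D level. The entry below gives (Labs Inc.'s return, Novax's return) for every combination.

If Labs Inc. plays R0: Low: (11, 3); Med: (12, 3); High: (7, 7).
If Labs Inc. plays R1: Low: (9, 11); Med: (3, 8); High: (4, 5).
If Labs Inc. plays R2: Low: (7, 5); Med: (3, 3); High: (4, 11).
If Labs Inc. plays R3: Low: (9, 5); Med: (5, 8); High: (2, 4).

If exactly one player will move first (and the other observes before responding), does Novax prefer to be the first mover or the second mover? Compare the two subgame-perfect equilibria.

second

If Labs Inc. leads: Novax's best replies are R0→High, R1→Low, R2→High, R3→Med; Labs Inc.'s induced payoffs 7, 9, 4, 5; outcome (R1, Low), payoffs (9, 11).
If Novax leads: Labs Inc.'s best replies are Low→R0, Med→R0, High→R0; Novax's induced payoffs 3, 3, 7; outcome (R0, High), payoffs (7, 7).
Novax gets 7 moving first and 11 moving second, so Novax prefers to move second.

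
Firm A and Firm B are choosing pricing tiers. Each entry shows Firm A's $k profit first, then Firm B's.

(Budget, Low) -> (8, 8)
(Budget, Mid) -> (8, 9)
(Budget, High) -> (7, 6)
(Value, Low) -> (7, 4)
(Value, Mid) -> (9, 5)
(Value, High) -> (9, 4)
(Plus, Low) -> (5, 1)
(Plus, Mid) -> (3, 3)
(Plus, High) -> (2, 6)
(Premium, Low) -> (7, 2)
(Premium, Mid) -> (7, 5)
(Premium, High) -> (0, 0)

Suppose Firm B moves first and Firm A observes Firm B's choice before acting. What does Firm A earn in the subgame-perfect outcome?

8

Solve by backward induction (Firm B leads).
- Low: BR = Budget, leader payoff 8.
- Mid: BR = Value, leader payoff 5.
- High: BR = Value, leader payoff 4.
Firm B's induced payoffs are 8, 5, 4, so Firm B commits to Low. Subgame-perfect outcome: (Budget, Low) with payoffs (8, 8).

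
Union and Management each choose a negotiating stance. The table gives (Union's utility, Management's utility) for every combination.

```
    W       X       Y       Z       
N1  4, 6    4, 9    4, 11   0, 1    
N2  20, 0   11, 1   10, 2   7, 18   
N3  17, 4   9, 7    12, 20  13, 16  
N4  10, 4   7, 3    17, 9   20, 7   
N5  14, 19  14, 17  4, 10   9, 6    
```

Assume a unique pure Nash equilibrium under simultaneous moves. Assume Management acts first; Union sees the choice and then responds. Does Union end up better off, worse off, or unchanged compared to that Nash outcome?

worse off

Union best-responds to each possible Management move:
- W: Union compares 4, 20, 17, 10, 14 and picks N2; Management would get 0.
- X: Union compares 4, 11, 9, 7, 14 and picks N5; Management would get 17.
- Y: Union compares 4, 10, 12, 17, 4 and picks N4; Management would get 9.
- Z: Union compares 0, 7, 13, 20, 9 and picks N4; Management would get 7.
Management's induced payoffs are 0, 17, 9, 7, so Management commits to X. Subgame-perfect outcome: (N5, X) with payoffs (14, 17).
For the simultaneous game, intersect best replies.
Union's best replies: W→N2; X→N5; Y→N4; Z→N4.
Management's best replies: N1→Y; N2→Z; N3→Y; N4→Y; N5→W.
The unique mutual best reply is (N4, Y), giving (17, 9).
Union earns 14 sequentially versus 17 at the Nash outcome: worse off.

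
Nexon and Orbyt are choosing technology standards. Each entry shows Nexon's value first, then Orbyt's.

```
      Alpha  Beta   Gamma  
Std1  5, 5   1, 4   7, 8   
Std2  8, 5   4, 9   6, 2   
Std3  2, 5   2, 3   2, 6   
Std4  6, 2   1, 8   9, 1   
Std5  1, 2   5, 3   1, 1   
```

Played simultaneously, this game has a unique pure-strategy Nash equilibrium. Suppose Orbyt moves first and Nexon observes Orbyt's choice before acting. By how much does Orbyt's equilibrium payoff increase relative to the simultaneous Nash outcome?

Work backward from Nexon's decision.
- Alpha → Nexon plays Std2 (best of 5, 8, 2, 6, 1); Orbyt gets 5.
- Beta → Nexon plays Std5 (best of 1, 4, 2, 1, 5); Orbyt gets 3.
- Gamma → Nexon plays Std4 (best of 7, 6, 2, 9, 1); Orbyt gets 1.
Among 5, 3, 1, the best is 5 at Alpha. Subgame-perfect outcome: (Std2, Alpha) with payoffs (8, 5).
Now find the simultaneous Nash equilibrium.
Nexon's best replies: Alpha→Std2; Beta→Std5; Gamma→Std4.
Orbyt's best replies: Std1→Gamma; Std2→Beta; Std3→Gamma; Std4→Beta; Std5→Beta.
Only (Std5, Beta) has each player best-responding; Nash payoffs (5, 3).
Orbyt's commitment gain: 5 − 3 = 2.

2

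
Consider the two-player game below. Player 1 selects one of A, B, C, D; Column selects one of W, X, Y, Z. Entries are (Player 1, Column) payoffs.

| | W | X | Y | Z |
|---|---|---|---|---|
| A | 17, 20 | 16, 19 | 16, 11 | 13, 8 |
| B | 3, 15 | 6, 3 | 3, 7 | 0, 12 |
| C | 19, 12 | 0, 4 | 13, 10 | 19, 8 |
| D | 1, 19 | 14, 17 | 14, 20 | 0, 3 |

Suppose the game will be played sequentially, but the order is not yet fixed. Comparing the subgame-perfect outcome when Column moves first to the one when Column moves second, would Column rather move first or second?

first

If Player 1 leads: Column's best replies are A→W, B→W, C→W, D→Y; Player 1's induced payoffs 17, 3, 19, 14; outcome (C, W), payoffs (19, 12).
If Column leads: Player 1's best replies are W→C, X→A, Y→A, Z→C; Column's induced payoffs 12, 19, 11, 8; outcome (A, X), payoffs (16, 19).
Column gets 19 moving first and 12 moving second, so Column prefers to move first.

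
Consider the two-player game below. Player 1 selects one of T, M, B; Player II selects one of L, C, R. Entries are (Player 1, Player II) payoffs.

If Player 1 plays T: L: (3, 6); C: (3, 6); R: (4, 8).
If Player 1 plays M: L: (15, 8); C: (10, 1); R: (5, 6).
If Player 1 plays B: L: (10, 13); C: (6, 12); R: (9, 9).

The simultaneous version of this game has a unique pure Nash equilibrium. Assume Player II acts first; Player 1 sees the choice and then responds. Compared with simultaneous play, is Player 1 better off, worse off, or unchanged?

worse off

Solve by backward induction (Player II leads).
- L: BR = M, leader payoff 8.
- C: BR = M, leader payoff 1.
- R: BR = B, leader payoff 9.
Maximizing over 8, 1, 9, Player II chooses R. Subgame-perfect outcome: (B, R) with payoffs (9, 9).
For the simultaneous game, intersect best replies.
Player 1's best replies: L→M; C→M; R→B.
Player II's best replies: T→R; M→L; B→L.
The unique mutual best reply is (M, L), giving (15, 8).
Player 1 earns 9 sequentially versus 15 at the Nash outcome: worse off.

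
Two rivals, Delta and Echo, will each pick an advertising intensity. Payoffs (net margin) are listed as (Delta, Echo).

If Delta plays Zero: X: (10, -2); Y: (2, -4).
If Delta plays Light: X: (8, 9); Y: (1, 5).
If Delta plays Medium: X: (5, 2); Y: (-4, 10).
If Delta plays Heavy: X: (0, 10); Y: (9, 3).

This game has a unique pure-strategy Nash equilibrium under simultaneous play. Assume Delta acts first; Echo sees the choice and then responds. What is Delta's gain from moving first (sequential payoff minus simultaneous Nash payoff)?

0

Solve by backward induction (Delta leads).
- Zero → Echo plays X (best of -2, -4); Delta gets 10.
- Light → Echo plays X (best of 9, 5); Delta gets 8.
- Medium → Echo plays Y (best of 2, 10); Delta gets -4.
- Heavy → Echo plays X (best of 10, 3); Delta gets 0.
Delta's induced payoffs are 10, 8, -4, 0, so Delta commits to Zero. Subgame-perfect outcome: (Zero, X) with payoffs (10, -2).
Now find the simultaneous Nash equilibrium.
Delta's best replies: X→Zero; Y→Heavy.
Echo's best replies: Zero→X; Light→X; Medium→Y; Heavy→X.
Only (Zero, X) has each player best-responding; Nash payoffs (10, -2).
Delta's commitment gain: 10 − 10 = 0.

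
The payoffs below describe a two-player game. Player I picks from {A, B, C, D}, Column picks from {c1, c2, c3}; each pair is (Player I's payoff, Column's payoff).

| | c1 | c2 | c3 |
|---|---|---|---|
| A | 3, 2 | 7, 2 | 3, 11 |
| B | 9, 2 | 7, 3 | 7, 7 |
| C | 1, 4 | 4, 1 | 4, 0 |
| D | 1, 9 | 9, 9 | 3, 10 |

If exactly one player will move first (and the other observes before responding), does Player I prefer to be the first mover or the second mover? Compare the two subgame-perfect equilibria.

If Player I leads: Column's best replies are A→c3, B→c3, C→c1, D→c3; Player I's induced payoffs 3, 7, 1, 3; outcome (B, c3), payoffs (7, 7).
If Column leads: Player I's best replies are c1→B, c2→D, c3→B; Column's induced payoffs 2, 9, 7; outcome (D, c2), payoffs (9, 9).
Player I gets 7 moving first and 9 moving second, so Player I prefers to move second.

second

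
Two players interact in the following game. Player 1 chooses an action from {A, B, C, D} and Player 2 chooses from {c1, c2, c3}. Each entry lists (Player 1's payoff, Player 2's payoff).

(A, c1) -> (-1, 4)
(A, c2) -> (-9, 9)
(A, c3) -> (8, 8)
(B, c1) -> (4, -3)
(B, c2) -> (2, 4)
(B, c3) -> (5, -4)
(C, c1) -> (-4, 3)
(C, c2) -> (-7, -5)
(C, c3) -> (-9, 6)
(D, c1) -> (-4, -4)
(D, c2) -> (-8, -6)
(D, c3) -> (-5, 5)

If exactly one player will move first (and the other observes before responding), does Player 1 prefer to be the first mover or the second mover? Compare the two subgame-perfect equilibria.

If Player 1 leads: Player 2's best replies are A→c2, B→c2, C→c3, D→c3; Player 1's induced payoffs -9, 2, -9, -5; outcome (B, c2), payoffs (2, 4).
If Player 2 leads: Player 1's best replies are c1→B, c2→B, c3→A; Player 2's induced payoffs -3, 4, 8; outcome (A, c3), payoffs (8, 8).
Player 1 gets 2 moving first and 8 moving second, so Player 1 prefers to move second.

second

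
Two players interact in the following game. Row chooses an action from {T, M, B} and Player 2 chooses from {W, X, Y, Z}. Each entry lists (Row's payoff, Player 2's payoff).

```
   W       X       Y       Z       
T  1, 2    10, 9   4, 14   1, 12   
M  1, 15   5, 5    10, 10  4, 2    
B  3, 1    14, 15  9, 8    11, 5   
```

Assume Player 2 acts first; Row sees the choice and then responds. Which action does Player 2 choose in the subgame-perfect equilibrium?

X

Solve by backward induction (Player 2 leads).
- W: BR = B, leader payoff 1.
- X: BR = B, leader payoff 15.
- Y: BR = M, leader payoff 10.
- Z: BR = B, leader payoff 5.
Maximizing over 1, 15, 10, 5, Player 2 chooses X. Subgame-perfect outcome: (B, X) with payoffs (14, 15).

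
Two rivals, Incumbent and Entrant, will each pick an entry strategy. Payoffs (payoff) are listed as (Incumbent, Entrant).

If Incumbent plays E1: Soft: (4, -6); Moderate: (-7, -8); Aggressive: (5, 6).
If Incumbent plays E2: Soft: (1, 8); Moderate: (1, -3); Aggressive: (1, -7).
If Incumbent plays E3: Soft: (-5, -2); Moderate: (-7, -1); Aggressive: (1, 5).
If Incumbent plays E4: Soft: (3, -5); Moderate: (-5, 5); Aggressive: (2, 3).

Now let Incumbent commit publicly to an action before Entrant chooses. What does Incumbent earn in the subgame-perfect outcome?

Work backward from Entrant's decision.
- E1 → Entrant plays Aggressive (best of -6, -8, 6); Incumbent gets 5.
- E2 → Entrant plays Soft (best of 8, -3, -7); Incumbent gets 1.
- E3 → Entrant plays Aggressive (best of -2, -1, 5); Incumbent gets 1.
- E4 → Entrant plays Moderate (best of -5, 5, 3); Incumbent gets -5.
Incumbent's induced payoffs are 5, 1, 1, -5, so Incumbent commits to E1. Subgame-perfect outcome: (E1, Aggressive) with payoffs (5, 6).

5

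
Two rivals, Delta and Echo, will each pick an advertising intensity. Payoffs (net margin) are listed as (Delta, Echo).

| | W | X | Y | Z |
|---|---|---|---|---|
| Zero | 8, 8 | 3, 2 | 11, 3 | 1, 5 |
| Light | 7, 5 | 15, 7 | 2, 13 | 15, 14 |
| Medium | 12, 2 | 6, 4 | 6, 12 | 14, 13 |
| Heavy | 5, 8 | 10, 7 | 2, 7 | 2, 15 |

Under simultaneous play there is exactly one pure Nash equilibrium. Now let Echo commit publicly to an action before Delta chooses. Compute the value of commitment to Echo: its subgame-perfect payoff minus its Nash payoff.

Solve by backward induction (Echo leads).
- W: BR = Medium, leader payoff 2.
- X: BR = Light, leader payoff 7.
- Y: BR = Zero, leader payoff 3.
- Z: BR = Light, leader payoff 14.
Maximizing over 2, 7, 3, 14, Echo chooses Z. Subgame-perfect outcome: (Light, Z) with payoffs (15, 14).
Under simultaneous play:
Delta's best replies: W→Medium; X→Light; Y→Zero; Z→Light.
Echo's best replies: Zero→W; Light→Z; Medium→Z; Heavy→Z.
Only (Light, Z) has each player best-responding; Nash payoffs (15, 14).
Echo's commitment gain: 14 − 14 = 0.

0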